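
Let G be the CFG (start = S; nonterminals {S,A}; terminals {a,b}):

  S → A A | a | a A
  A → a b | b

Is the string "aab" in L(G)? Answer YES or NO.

CNF form of G:
  S -> A A | T0 A | a
  A -> T0 T1 | b
  T0 -> a
  T1 -> b

CYK fill:
  [0..0]={S,T0}  "a"  orig:{S}
  [1..1]={S,T0}  "a"  orig:{S}
  [2..2]={A,T1}  "b"  orig:{A}
  [0..1]=∅  "aa"
  [1..2]={A,S}  "ab"
  [0..2]={S}  "aab"

S ∈ T[0,2] ⇒ YES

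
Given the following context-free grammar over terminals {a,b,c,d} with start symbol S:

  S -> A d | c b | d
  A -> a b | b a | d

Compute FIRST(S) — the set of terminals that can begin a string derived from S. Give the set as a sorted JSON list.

FIRST iteration:
round 1:
  A via A→a b: +{a}
  A via A→b a: +{b}
  A via A→d: +{d}
  S via S→A d: +{a,b,d}
  S via S→c b: +{c}
  FIRST(S)={a,b,c,d}  FIRST(A)={a,b,d}
round 2: (stable)
  FIRST(S)={a,b,c,d}  FIRST(A)={a,b,d}

FIRST(S) = ["a", "b", "c", "d"]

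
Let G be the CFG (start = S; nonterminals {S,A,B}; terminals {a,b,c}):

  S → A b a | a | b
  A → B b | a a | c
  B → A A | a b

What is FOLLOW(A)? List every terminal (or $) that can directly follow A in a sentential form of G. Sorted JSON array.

FIRST sets, iterate to fixpoint:
iter 1:
  A via A→a a: +{a}
  A via A→c: +{c}
  B via B→A A: +{a,c}
  S via S→A b a: +{a,c}
  S via S→b: +{b}
  FIRST(S)={a,b,c}  FIRST(A)={a,c}  FIRST(B)={a,c}
iter 2: (stable)
  FIRST(S)={a,b,c}  FIRST(A)={a,c}  FIRST(B)={a,c}

FOLLOW sets:
initialize: $ ∈ FOLLOW(S)
iter 1:
  A→B b: FOLLOW(B) ⊇ FIRST(b) = {b}; new: +{b}
  B→A A: FOLLOW(A) ⊇ FIRST(A) = {a,c}; new: +{a,c}
  B→A A: FOLLOW(A) ⊇ FOLLOW(B) ⊇ {b}; new: +{b}
  FOLLOW[S]={$}  FOLLOW[A]={a,b,c}  FOLLOW[B]={b}
iter 2: — fixpoint
  FOLLOW[S]={$}  FOLLOW[A]={a,b,c}  FOLLOW[B]={b}

FOLLOW(A) = ["a", "b", "c"]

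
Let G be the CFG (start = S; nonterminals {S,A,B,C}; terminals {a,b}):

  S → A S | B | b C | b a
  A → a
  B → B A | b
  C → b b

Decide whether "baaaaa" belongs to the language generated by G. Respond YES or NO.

Convert to CNF:
  S -> A S | B A | T0 C | T0 T1 | b
  A -> a
  B -> B A | b
  C -> T0 T0
  T0 -> b
  T1 -> a

CYK table (by increasing span):
  cell(0,0) b: {B,S,T0}  orig:{B,S}
  cell(1,1) a: {A,T1}  orig:{A}
  cell(2,2) a: {A,T1}  orig:{A}
  cell(3,3) a: {A,T1}  orig:{A}
  cell(4,4) a: {A,T1}  orig:{A}
  cell(5,5) a: {A,T1}  orig:{A}
  cell(0,1) ba: {B,S}
  cell(1,2) aa: ∅
  cell(2,3) aa: ∅
  cell(3,4) aa: ∅
  cell(4,5) aa: ∅
  cell(0,2) baa: {B,S}
  cell(1,3) aaa: ∅
  cell(2,4) aaa: ∅
  cell(3,5) aaa: ∅
  cell(0,3) baaa: {B,S}
  cell(1,4) aaaa: ∅
  cell(2,5) aaaa: ∅
  cell(0,4) baaaa: {B,S}
  cell(1,5) aaaaa: ∅
  cell(0,5) baaaaa: {B,S}

S ∈ T[0,5] ⇒ YES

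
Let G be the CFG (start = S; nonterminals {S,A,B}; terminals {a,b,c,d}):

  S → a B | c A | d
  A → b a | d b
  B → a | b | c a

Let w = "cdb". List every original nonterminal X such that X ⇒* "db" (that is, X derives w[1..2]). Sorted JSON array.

CNF form of G:
  S -> T1 B | T3 A | d
  A -> T0 T1 | T2 T0
  B -> T3 T1 | a | b
  T0 -> b
  T1 -> a
  T2 -> d
  T3 -> c

Fill CYK table bottom-up, restricted to cells inside w[1..2]:
  [1..1]={S,T2}  "d"  orig:{S}
  [2..2]={B,T0}  "b"  orig:{B}
  [1..2]={A}  "db"

Original NTs in T[1,2] deriving "db": ["A"]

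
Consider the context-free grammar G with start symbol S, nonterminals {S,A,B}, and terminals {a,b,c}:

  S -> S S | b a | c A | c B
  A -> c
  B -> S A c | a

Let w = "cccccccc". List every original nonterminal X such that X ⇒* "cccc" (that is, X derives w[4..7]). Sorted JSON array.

Convert to CNF:
  S -> S S | T0 A | T0 B | T1 T2
  A -> c
  B -> S X3 | a
  T0 -> c
  T1 -> b
  T2 -> a
  X3 -> A T0

CYK fill, restricted to cells inside w[4..7]:
  T[4,4] 'c' = {A,T0}  orig:{A}
  T[5,5] 'c' = {A,T0}  orig:{A}
  T[6,6] 'c' = {A,T0}  orig:{A}
  T[7,7] 'c' = {A,T0}  orig:{A}
  T[4,5] 'cc' = {S,X3}  orig:{S}
  T[5,6] 'cc' = {S,X3}  orig:{S}
  T[6,7] 'cc' = {S,X3}  orig:{S}
  T[4,6] 'ccc' = ∅
  T[5,7] 'ccc' = ∅
  T[4,7] 'cccc' = {B,S}

Original NTs in T[4,7] deriving "cccc": ["B", "S"]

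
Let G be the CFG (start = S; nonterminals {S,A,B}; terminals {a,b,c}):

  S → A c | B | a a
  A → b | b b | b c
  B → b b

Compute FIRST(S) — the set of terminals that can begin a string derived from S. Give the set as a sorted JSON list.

Compute FIRST by fixpoint:
[1]
  A via A→b: +{b}
  B via B→b b: +{b}
  S via S→A c: +{b}
  S via S→a a: +{a}
  FIRST[S]={a,b}  FIRST[A]={b}  FIRST[B]={b}
[2] — fixpoint
  FIRST[S]={a,b}  FIRST[A]={b}  FIRST[B]={b}

FIRST(S) = ["a", "b"]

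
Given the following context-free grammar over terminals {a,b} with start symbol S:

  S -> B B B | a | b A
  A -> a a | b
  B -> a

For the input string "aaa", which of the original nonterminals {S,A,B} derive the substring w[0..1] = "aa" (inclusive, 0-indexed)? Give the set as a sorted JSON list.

CNF form of G:
  S -> B X2 | T1 A | a
  A -> T0 T0 | b
  B -> a
  T0 -> a
  T1 -> b
  X2 -> B B

Fill CYK table bottom-up — only the sub-triangle for w[0..1]:
  [0..0]={B,S,T0}  "a"  orig:{B,S}
  [1..1]={B,S,T0}  "a"  orig:{B,S}
  [0..1]={A,X2}  "aa"  orig:{A}

Original NTs in T[0,1] deriving "aa": ["A"]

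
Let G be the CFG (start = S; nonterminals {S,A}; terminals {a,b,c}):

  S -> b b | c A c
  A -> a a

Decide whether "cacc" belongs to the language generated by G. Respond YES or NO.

CNF form of G:
  S -> T1 T1 | T2 X3
  A -> T0 T0
  T0 -> a
  T1 -> b
  T2 -> c
  X3 -> A T2

CYK fill:
  cell(0,0) c: {T2}  orig:{}
  cell(1,1) a: {T0}  orig:{}
  cell(2,2) c: {T2}  orig:{}
  cell(3,3) c: {T2}  orig:{}
  cell(0,1) ca: ∅
  cell(1,2) ac: ∅
  cell(2,3) cc: ∅
  cell(0,2) cac: ∅
  cell(1,3) acc: ∅
  cell(0,3) cacc: ∅

S ∉ T[0,3] ⇒ NO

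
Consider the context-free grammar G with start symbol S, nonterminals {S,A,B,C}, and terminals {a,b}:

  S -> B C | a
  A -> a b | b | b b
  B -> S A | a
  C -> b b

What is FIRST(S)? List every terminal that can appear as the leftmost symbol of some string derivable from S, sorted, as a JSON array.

FIRST sets, iterate to fixpoint:
pass 1:
  A via A→a b: +{a}
  A via A→b: +{b}
  B via B→a: +{a}
  C via C→b b: +{b}
  S via S→B C: +{a}
  FIRST(S)={a}  FIRST(A)={a,b}  FIRST(B)={a}  FIRST(C)={b}
pass 2: — fixpoint
  FIRST(S)={a}  FIRST(A)={a,b}  FIRST(B)={a}  FIRST(C)={b}

FIRST(S) = ["a"]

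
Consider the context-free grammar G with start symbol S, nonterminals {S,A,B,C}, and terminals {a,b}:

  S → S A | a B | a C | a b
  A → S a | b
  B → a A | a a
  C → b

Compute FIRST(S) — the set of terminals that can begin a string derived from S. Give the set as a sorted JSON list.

FIRST iteration:
[1]
  A via A→b: +{b}
  B via B→a A: +{a}
  C via C→b: +{b}
  S via S→a B: +{a}
  FIRST(S)={a}  FIRST(A)={b}  FIRST(B)={a}  FIRST(C)={b}
[2]
  A via A→S a: +{a}
  FIRST(S)={a}  FIRST(A)={a,b}  FIRST(B)={a}  FIRST(C)={b}
[3] (no change)
  FIRST(S)={a}  FIRST(A)={a,b}  FIRST(B)={a}  FIRST(C)={b}

FIRST(S) = ["a"]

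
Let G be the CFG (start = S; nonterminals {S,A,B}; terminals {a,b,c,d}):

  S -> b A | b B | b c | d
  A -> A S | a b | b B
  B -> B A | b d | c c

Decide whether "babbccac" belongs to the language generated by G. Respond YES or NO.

Convert to CNF:
  S -> T1 A | T1 B | T1 T3 | d
  A -> A S | T0 T1 | T1 B
  B -> B A | T1 T2 | T3 T3
  T0 -> a
  T1 -> b
  T2 -> d
  T3 -> c

CYK fill:
  cell(0,0) b: {T1}  orig:{}
  cell(1,1) a: {T0}  orig:{}
  cell(2,2) b: {T1}  orig:{}
  cell(3,3) b: {T1}  orig:{}
  cell(4,4) c: {T3}  orig:{}
  cell(5,5) c: {T3}  orig:{}
  cell(6,6) a: {T0}  orig:{}
  cell(7,7) c: {T3}  orig:{}
  cell(0,1) ba: ∅
  cell(1,2) ab: {A}
  cell(2,3) bb: ∅
  cell(3,4) bc: {S}
  cell(4,5) cc: {B}
  cell(5,6) ca: ∅
  cell(6,7) ac: ∅
  cell(0,2) bab: {S}
  cell(1,3) abb: ∅
  cell(2,4) bbc: ∅
  cell(3,5) bcc: {A,S}
  cell(4,6) cca: ∅
  cell(5,7) cac: ∅
  cell(0,3) babb: ∅
  cell(1,4) abbc: {A}
  cell(2,5) bbcc: {S}
  cell(3,6) bcca: ∅
  cell(4,7) ccac: ∅
  cell(0,4) babbc: {S}
  cell(1,5) abbcc: {A}
  cell(2,6) bbcca: ∅
  cell(3,7) bccac: ∅
  cell(0,5) babbcc: {S}
  cell(1,6) abbcca: ∅
  cell(2,7) bbccac: ∅
  cell(0,6) babbcca: ∅
  cell(1,7) abbccac: ∅
  cell(0,7) babbccac: ∅

S ∉ T[0,7] ⇒ NO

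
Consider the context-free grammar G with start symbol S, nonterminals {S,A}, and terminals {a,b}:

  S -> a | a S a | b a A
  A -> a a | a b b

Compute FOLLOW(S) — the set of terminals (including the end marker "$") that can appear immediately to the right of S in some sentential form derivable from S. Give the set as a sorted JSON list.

Compute FIRST by fixpoint:
iter 1:
  A via A→a a: +{a}
  S via S→a: +{a}
  S via S→b a A: +{b}
  FIRST[S]={a,b}  FIRST[A]={a}
iter 2: done
  FIRST[S]={a,b}  FIRST[A]={a}

FOLLOW sets:
initialize: $ ∈ FOLLOW(S)
round 1:
  S→a S a: FOLLOW(S) ⊇ FIRST(a) = {a}; new: +{a}
  S→b a A: FOLLOW(A) ⊇ FOLLOW(S) ⊇ {$,a}; new: +{$,a}
  FOLLOW(S)={$,a}  FOLLOW(A)={$,a}
round 2: — fixpoint
  FOLLOW(S)={$,a}  FOLLOW(A)={$,a}

FOLLOW(S) = ["$", "a"]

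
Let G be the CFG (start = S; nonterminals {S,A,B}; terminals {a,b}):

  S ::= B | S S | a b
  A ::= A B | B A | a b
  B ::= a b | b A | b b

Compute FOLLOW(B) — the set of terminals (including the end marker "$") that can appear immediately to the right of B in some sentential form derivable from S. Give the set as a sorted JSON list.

FIRST iteration:
[1]
  A via A→a b: +{a}
  B via B→a b: +{a}
  B via B→b A: +{b}
  S via S→B: +{a,b}
  FIRST(S)={a,b}  FIRST(A)={a}  FIRST(B)={a,b}
[2]
  A via A→B A: +{b}
  FIRST(S)={a,b}  FIRST(A)={a,b}  FIRST(B)={a,b}
[3] (stable)
  FIRST(S)={a,b}  FIRST(A)={a,b}  FIRST(B)={a,b}

FOLLOW iteration:
initialize: $ ∈ FOLLOW(S)
[1]
  A→A B: FOLLOW(A) ⊇ FIRST(B) = {a,b}; new: +{a,b}
  A→A B: FOLLOW(B) ⊇ FOLLOW(A) ⊇ {a,b}; new: +{a,b}
  S→B: FOLLOW(B) ⊇ FOLLOW(S) ⊇ {$}; new: +{$}
  S→S S: FOLLOW(S) ⊇ FIRST(S) = {a,b}; new: +{a,b}
  S: {$,a,b}  A: {a,b}  B: {$,a,b}
[2]
  B→b A: FOLLOW(A) ⊇ FOLLOW(B) ⊇ {$,a,b}; new: +{$}
  S: {$,a,b}  A: {$,a,b}  B: {$,a,b}
[3] (no change)
  S: {$,a,b}  A: {$,a,b}  B: {$,a,b}

FOLLOW(B) = ["$", "a", "b"]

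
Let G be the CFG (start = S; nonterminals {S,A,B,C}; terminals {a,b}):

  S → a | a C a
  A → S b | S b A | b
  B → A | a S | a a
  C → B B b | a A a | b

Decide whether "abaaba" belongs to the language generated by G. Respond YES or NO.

CNF form of G:
  S -> T1 X6 | a
  A -> S T0 | S X2 | b
  B -> S T0 | S X3 | T1 S | T1 T1 | b
  C -> B X4 | T1 X5 | b
  T0 -> b
  T1 -> a
  X2 -> T0 A
  X3 -> T0 A
  X4 -> B T0
  X5 -> A T1
  X6 -> C T1

Fill CYK table bottom-up:
  [0..0]={S,T1}  "a"  orig:{S}
  [1..1]={A,B,C,T0}  "b"  orig:{A,B,C}
  [2..2]={S,T1}  "a"  orig:{S}
  [3..3]={S,T1}  "a"  orig:{S}
  [4..4]={A,B,C,T0}  "b"  orig:{A,B,C}
  [5..5]={S,T1}  "a"  orig:{S}
  [0..1]={A,B}  "ab"
  [1..2]={X5,X6}  "ba"  orig:{}
  [2..3]={B}  "aa"
  [3..4]={A,B}  "ab"
  [4..5]={X5,X6}  "ba"  orig:{}
  [0..2]={C,S,X5}  "aba"  orig:{C,S}
  [1..3]=∅  "baa"
  [2..4]={X4}  "aab"  orig:{}
  [3..5]={C,S,X5}  "aba"  orig:{C,S}
  [0..3]={X6}  "abaa"  orig:{}
  [1..4]={C}  "baab"
  [2..5]={B,C}  "aaba"
  [0..4]={C}  "abaab"
  [1..5]={X6}  "baaba"  orig:{}
  [0..5]={S,X6}  "abaaba"  orig:{S}

S ∈ T[0,5] ⇒ YES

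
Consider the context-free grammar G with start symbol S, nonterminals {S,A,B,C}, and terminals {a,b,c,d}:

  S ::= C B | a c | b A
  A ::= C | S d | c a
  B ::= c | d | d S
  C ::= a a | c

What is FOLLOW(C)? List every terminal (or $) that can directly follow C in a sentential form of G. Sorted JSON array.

Compute FIRST by fixpoint:
[1]
  A via A→c a: +{c}
  B via B→c: +{c}
  B via B→d: +{d}
  C via C→a a: +{a}
  C via C→c: +{c}
  S via S→C B: +{a,c}
  S via S→b A: +{b}
  FIRST[S]={a,b,c}  FIRST[A]={c}  FIRST[B]={c,d}  FIRST[C]={a,c}
[2]
  A via A→C: +{a}
  A via A→S d: +{b}
  FIRST[S]={a,b,c}  FIRST[A]={a,b,c}  FIRST[B]={c,d}  FIRST[C]={a,c}
[3] — fixpoint
  FIRST[S]={a,b,c}  FIRST[A]={a,b,c}  FIRST[B]={c,d}  FIRST[C]={a,c}

Compute FOLLOW by fixpoint:
FOLLOW(S) := {$}
[1]
  A→S d: FOLLOW(S) ⊇ FIRST(d) = {d}; new: +{d}
  S→C B: FOLLOW(C) ⊇ FIRST(B) = {c,d}; new: +{c,d}
  S→C B: FOLLOW(B) ⊇ FOLLOW(S) ⊇ {$,d}; new: +{$,d}
  S→b A: FOLLOW(A) ⊇ FOLLOW(S) ⊇ {$,d}; new: +{$,d}
  FOLLOW(S)={$,d}  FOLLOW(A)={$,d}  FOLLOW(B)={$,d}  FOLLOW(C)={c,d}
[2]
  A→C: FOLLOW(C) ⊇ FOLLOW(A) ⊇ {$,d}; new: +{$}
  FOLLOW(S)={$,d}  FOLLOW(A)={$,d}  FOLLOW(B)={$,d}  FOLLOW(C)={$,c,d}
[3] (stable)
  FOLLOW(S)={$,d}  FOLLOW(A)={$,d}  FOLLOW(B)={$,d}  FOLLOW(C)={$,c,d}

FOLLOW(C) = ["$", "c", "d"]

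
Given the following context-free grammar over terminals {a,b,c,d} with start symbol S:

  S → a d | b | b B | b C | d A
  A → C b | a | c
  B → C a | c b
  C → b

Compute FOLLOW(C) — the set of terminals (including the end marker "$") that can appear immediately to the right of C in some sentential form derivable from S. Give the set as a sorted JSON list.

FIRST sets, iterate to fixpoint:
round 1:
  A via A→a: +{a}
  A via A→c: +{c}
  B via B→c b: +{c}
  C via C→b: +{b}
  S via S→a d: +{a}
  S via S→b: +{b}
  S via S→d A: +{d}
  S: {a,b,d}  A: {a,c}  B: {c}  C: {b}
round 2:
  A via A→C b: +{b}
  B via B→C a: +{b}
  S: {a,b,d}  A: {a,b,c}  B: {b,c}  C: {b}
round 3: — fixpoint
  S: {a,b,d}  A: {a,b,c}  B: {b,c}  C: {b}

FOLLOW iteration:
seed FOLLOW(S) with $
[1]
  A→C b: FOLLOW(C) ⊇ FIRST(b) = {b}; new: +{b}
  B→C a: FOLLOW(C) ⊇ FIRST(a) = {a}; new: +{a}
  S→b B: FOLLOW(B) ⊇ FOLLOW(S) ⊇ {$}; new: +{$}
  S→b C: FOLLOW(C) ⊇ FOLLOW(S) ⊇ {$}; new: +{$}
  S→d A: FOLLOW(A) ⊇ FOLLOW(S) ⊇ {$}; new: +{$}
  S: {$}  A: {$}  B: {$}  C: {$,a,b}
[2] (no change)
  S: {$}  A: {$}  B: {$}  C: {$,a,b}

FOLLOW(C) = ["$", "a", "b"]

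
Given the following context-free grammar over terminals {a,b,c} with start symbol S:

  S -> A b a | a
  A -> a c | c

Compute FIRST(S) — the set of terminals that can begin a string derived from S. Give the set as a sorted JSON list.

FIRST iteration:
round 1:
  A via A→a c: +{a}
  A via A→c: +{c}
  S via S→A b a: +{a,c}
  FIRST(S)={a,c}  FIRST(A)={a,c}
round 2: done
  FIRST(S)={a,c}  FIRST(A)={a,c}

FIRST(S) = ["a", "c"]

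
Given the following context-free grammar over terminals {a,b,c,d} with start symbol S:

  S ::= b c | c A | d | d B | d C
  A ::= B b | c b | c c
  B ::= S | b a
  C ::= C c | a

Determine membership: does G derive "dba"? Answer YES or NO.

CNF form of G:
  S -> T0 T1 | T1 A | T3 B | T3 C | d
  A -> B T0 | T1 T0 | T1 T1
  B -> T0 T1 | T0 T2 | T1 A | T3 B | T3 C | d
  C -> C T1 | a
  T0 -> b
  T1 -> c
  T2 -> a
  T3 -> d

Fill CYK table bottom-up:
  [0..0]={B,S,T3}  "d"  orig:{B,S}
  [1..1]={T0}  "b"  orig:{}
  [2..2]={C,T2}  "a"  orig:{C}
  [0..1]={A}  "db"
  [1..2]={B}  "ba"
  [0..2]={B,S}  "dba"

S ∈ T[0,2] ⇒ YES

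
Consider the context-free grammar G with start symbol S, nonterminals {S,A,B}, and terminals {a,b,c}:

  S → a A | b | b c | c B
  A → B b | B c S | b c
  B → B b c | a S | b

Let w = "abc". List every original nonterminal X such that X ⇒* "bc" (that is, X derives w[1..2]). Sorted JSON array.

Convert to CNF:
  S -> T0 T1 | T1 B | T2 A | b
  A -> B T0 | B X3 | T0 T1
  B -> B X4 | T2 S | b
  T0 -> b
  T1 -> c
  T2 -> a
  X3 -> T1 S
  X4 -> T0 T1

CYK fill — only the sub-triangle for w[1..2]:
  T[1,1] 'b' = {B,S,T0}  orig:{B,S}
  T[2,2] 'c' = {T1}  orig:{}
  T[1,2] 'bc' = {A,S,X4}  orig:{A,S}

Original NTs in T[1,2] deriving "bc": ["A", "S"]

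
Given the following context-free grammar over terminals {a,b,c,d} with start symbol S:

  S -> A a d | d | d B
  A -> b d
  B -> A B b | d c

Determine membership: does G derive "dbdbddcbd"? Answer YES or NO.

CNF form of G:
  S -> A X5 | T1 B | d
  A -> T0 T1
  B -> A X4 | T1 T2
  T0 -> b
  T1 -> d
  T2 -> c
  T3 -> a
  X4 -> B T0
  X5 -> T3 T1

Fill CYK table bottom-up:
  cell(0,0) d: {S,T1}  orig:{S}
  cell(1,1) b: {T0}  orig:{}
  cell(2,2) d: {S,T1}  orig:{S}
  cell(3,3) b: {T0}  orig:{}
  cell(4,4) d: {S,T1}  orig:{S}
  cell(5,5) d: {S,T1}  orig:{S}
  cell(6,6) c: {T2}  orig:{}
  cell(7,7) b: {T0}  orig:{}
  cell(8,8) d: {S,T1}  orig:{S}
  cell(0,1) db: ∅
  cell(1,2) bd: {A}
  cell(2,3) db: ∅
  cell(3,4) bd: {A}
  cell(4,5) dd: ∅
  cell(5,6) dc: {B}
  cell(6,7) cb: ∅
  cell(7,8) bd: {A}
  cell(0,2) dbd: ∅
  cell(1,3) bdb: ∅
  cell(2,4) dbd: ∅
  cell(3,5) bdd: ∅
  cell(4,6) ddc: {S}
  cell(5,7) dcb: {X4}  orig:{}
  cell(6,8) cbd: ∅
  cell(0,3) dbdb: ∅
  cell(1,4) bdbd: ∅
  cell(2,5) dbdd: ∅
  cell(3,6) bddc: ∅
  cell(4,7) ddcb: ∅
  cell(5,8) dcbd: ∅
  cell(0,4) dbdbd: ∅
  cell(1,5) bdbdd: ∅
  cell(2,6) dbddc: ∅
  cell(3,7) bddcb: {B}
  cell(4,8) ddcbd: ∅
  cell(0,5) dbdbdd: ∅
  cell(1,6) bdbddc: ∅
  cell(2,7) dbddcb: {S}
  cell(3,8) bddcbd: ∅
  cell(0,6) dbdbddc: ∅
  cell(1,7) bdbddcb: ∅
  cell(2,8) dbddcbd: ∅
  cell(0,7) dbdbddcb: ∅
  cell(1,8) bdbddcbd: ∅
  cell(0,8) dbdbddcbd: ∅

S ∉ T[0,8] ⇒ NO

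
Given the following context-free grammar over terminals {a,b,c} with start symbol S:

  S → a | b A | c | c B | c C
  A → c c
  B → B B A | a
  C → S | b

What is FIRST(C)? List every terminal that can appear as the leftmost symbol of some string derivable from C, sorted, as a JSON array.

FIRST sets, iterate to fixpoint:
round 1:
  A via A→c c: +{c}
  B via B→a: +{a}
  C via C→b: +{b}
  S via S→a: +{a}
  S via S→b A: +{b}
  S via S→c: +{c}
  FIRST[S]={a,b,c}  FIRST[A]={c}  FIRST[B]={a}  FIRST[C]={b}
round 2:
  C via C→S: +{a,c}
  FIRST[S]={a,b,c}  FIRST[A]={c}  FIRST[B]={a}  FIRST[C]={a,b,c}
round 3: (stable)
  FIRST[S]={a,b,c}  FIRST[A]={c}  FIRST[B]={a}  FIRST[C]={a,b,c}

FIRST(C) = ["a", "b", "c"]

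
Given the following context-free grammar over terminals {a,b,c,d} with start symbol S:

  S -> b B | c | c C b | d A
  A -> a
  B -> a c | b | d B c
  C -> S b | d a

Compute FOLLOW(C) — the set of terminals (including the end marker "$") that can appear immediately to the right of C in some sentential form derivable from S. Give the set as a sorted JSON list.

FIRST iteration:
iter 1:
  A via A→a: +{a}
  B via B→a c: +{a}
  B via B→b: +{b}
  B via B→d B c: +{d}
  C via C→d a: +{d}
  S via S→b B: +{b}
  S via S→c: +{c}
  S via S→d A: +{d}
  FIRST(S)={b,c,d}  FIRST(A)={a}  FIRST(B)={a,b,d}  FIRST(C)={d}
iter 2:
  C via C→S b: +{b,c}
  FIRST(S)={b,c,d}  FIRST(A)={a}  FIRST(B)={a,b,d}  FIRST(C)={b,c,d}
iter 3: done
  FIRST(S)={b,c,d}  FIRST(A)={a}  FIRST(B)={a,b,d}  FIRST(C)={b,c,d}

FOLLOW iteration:
FOLLOW(S) := {$}
iter 1:
  B→d B c: FOLLOW(B) ⊇ FIRST(c) = {c}; new: +{c}
  C→S b: FOLLOW(S) ⊇ FIRST(b) = {b}; new: +{b}
  S→b B: FOLLOW(B) ⊇ FOLLOW(S) ⊇ {$,b}; new: +{$,b}
  S→c C b: FOLLOW(C) ⊇ FIRST(b) = {b}; new: +{b}
  S→d A: FOLLOW(A) ⊇ FOLLOW(S) ⊇ {$,b}; new: +{$,b}
  S: {$,b}  A: {$,b}  B: {$,b,c}  C: {b}
iter 2: (no change)
  S: {$,b}  A: {$,b}  B: {$,b,c}  C: {b}

FOLLOW(C) = ["b"]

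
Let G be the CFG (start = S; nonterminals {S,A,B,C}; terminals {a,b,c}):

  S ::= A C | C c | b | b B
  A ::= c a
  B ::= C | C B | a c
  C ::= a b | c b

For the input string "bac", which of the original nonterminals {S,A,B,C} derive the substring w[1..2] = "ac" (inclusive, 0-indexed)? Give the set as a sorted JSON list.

Convert to CNF:
  S -> A C | C T0 | T2 B | b
  A -> T0 T1
  B -> C B | T0 T2 | T1 T0 | T1 T2
  C -> T0 T2 | T1 T2
  T0 -> c
  T1 -> a
  T2 -> b

CYK fill (cells [i..j] with 1 ≤ i ≤ j ≤ 2 only):
  T[1,1] 'a' = {T1}  orig:{}
  T[2,2] 'c' = {T0}  orig:{}
  T[1,2] 'ac' = {B}

Original NTs in T[1,2] deriving "ac": ["B"]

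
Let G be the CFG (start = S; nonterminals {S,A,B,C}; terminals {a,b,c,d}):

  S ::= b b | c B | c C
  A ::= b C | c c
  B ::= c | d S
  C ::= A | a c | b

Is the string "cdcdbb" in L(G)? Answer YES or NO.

CNF form of G:
  S -> T0 T0 | T1 B | T1 C
  A -> T0 C | T1 T1
  B -> T2 S | c
  C -> T0 C | T1 T1 | T3 T1 | b
  T0 -> b
  T1 -> c
  T2 -> d
  T3 -> a

CYK fill:
  [0..0]={B,T1}  "c"  orig:{B}
  [1..1]={T2}  "d"  orig:{}
  [2..2]={B,T1}  "c"  orig:{B}
  [3..3]={T2}  "d"  orig:{}
  [4..4]={C,T0}  "b"  orig:{C}
  [5..5]={C,T0}  "b"  orig:{C}
  [0..1]=∅  "cd"
  [1..2]=∅  "dc"
  [2..3]=∅  "cd"
  [3..4]=∅  "db"
  [4..5]={A,C,S}  "bb"
  [0..2]=∅  "cdc"
  [1..3]=∅  "dcd"
  [2..4]=∅  "cdb"
  [3..5]={B}  "dbb"
  [0..3]=∅  "cdcd"
  [1..4]=∅  "dcdb"
  [2..5]={S}  "cdbb"
  [0..4]=∅  "cdcdb"
  [1..5]={B}  "dcdbb"
  [0..5]={S}  "cdcdbb"

S ∈ T[0,5] ⇒ YES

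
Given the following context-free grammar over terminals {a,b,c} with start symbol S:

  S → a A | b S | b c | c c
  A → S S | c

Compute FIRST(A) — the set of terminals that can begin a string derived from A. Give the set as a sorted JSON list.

Compute FIRST by fixpoint:
pass 1:
  A via A→c: +{c}
  S via S→a A: +{a}
  S via S→b S: +{b}
  S via S→c c: +{c}
  FIRST(S)={a,b,c}  FIRST(A)={c}
pass 2:
  A via A→S S: +{a,b}
  FIRST(S)={a,b,c}  FIRST(A)={a,b,c}
pass 3: — fixpoint
  FIRST(S)={a,b,c}  FIRST(A)={a,b,c}

FIRST(A) = ["a", "b", "c"]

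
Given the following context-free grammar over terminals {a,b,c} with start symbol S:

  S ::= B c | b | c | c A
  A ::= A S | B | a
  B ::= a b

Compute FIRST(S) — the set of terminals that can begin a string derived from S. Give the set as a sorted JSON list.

FIRST iteration:
[1]
  A via A→a: +{a}
  B via B→a b: +{a}
  S via S→B c: +{a}
  S via S→b: +{b}
  S via S→c: +{c}
  FIRST(S)={a,b,c}  FIRST(A)={a}  FIRST(B)={a}
[2] done
  FIRST(S)={a,b,c}  FIRST(A)={a}  FIRST(B)={a}

FIRST(S) = ["a", "b", "c"]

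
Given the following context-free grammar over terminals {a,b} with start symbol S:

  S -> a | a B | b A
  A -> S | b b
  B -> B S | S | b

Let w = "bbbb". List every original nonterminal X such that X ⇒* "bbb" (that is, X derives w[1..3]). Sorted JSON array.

CNF form of G:
  S -> T0 B | T1 A | a
  A -> T0 B | T1 A | T1 T1 | a
  B -> B S | T0 B | T1 A | a | b
  T0 -> a
  T1 -> b

Fill CYK table bottom-up (cells [i..j] with 1 ≤ i ≤ j ≤ 3 only):
  T[1,1] 'b' = {B,T1}  orig:{B}
  T[2,2] 'b' = {B,T1}  orig:{B}
  T[3,3] 'b' = {B,T1}  orig:{B}
  T[1,2] 'bb' = {A}
  T[2,3] 'bb' = {A}
  T[1,3] 'bbb' = {A,B,S}

Original NTs in T[1,3] deriving "bbb": ["A", "B", "S"]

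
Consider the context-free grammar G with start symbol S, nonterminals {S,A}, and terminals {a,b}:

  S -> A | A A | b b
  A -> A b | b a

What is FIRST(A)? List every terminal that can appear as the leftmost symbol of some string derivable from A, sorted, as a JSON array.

FIRST sets, iterate to fixpoint:
round 1:
  A via A→b a: +{b}
  S via S→A: +{b}
  S: {b}  A: {b}
round 2: (no change)
  S: {b}  A: {b}

FIRST(A) = ["b"]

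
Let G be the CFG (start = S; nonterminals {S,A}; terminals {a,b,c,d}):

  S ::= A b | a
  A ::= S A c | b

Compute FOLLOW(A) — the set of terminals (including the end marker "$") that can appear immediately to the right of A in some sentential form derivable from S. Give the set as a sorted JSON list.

FIRST iteration:
[1]
  A via A→b: +{b}
  S via S→A b: +{b}
  S via S→a: +{a}
  FIRST[S]={a,b}  FIRST[A]={b}
[2]
  A via A→S A c: +{a}
  FIRST[S]={a,b}  FIRST[A]={a,b}
[3] (no change)
  FIRST[S]={a,b}  FIRST[A]={a,b}

Compute FOLLOW by fixpoint:
FOLLOW(S) := {$}
iter 1:
  A→S A c: FOLLOW(S) ⊇ FIRST(A) = {a,b}; new: +{a,b}
  A→S A c: FOLLOW(A) ⊇ FIRST(c) = {c}; new: +{c}
  S→A b: FOLLOW(A) ⊇ FIRST(b) = {b}; new: +{b}
  S: {$,a,b}  A: {b,c}
iter 2: (stable)
  S: {$,a,b}  A: {b,c}

FOLLOW(A) = ["b", "c"]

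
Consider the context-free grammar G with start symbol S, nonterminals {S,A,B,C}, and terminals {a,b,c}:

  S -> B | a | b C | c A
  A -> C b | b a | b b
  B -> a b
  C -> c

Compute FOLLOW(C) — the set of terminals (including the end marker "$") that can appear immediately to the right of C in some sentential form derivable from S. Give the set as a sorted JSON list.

Compute FIRST by fixpoint:
pass 1:
  A via A→b a: +{b}
  B via B→a b: +{a}
  C via C→c: +{c}
  S via S→B: +{a}
  S via S→b C: +{b}
  S via S→c A: +{c}
  FIRST[S]={a,b,c}  FIRST[A]={b}  FIRST[B]={a}  FIRST[C]={c}
pass 2:
  A via A→C b: +{c}
  FIRST[S]={a,b,c}  FIRST[A]={b,c}  FIRST[B]={a}  FIRST[C]={c}
pass 3: (no change)
  FIRST[S]={a,b,c}  FIRST[A]={b,c}  FIRST[B]={a}  FIRST[C]={c}

FOLLOW iteration:
FOLLOW(S) := {$}
iter 1:
  A→C b: FOLLOW(C) ⊇ FIRST(b) = {b}; new: +{b}
  S→B: FOLLOW(B) ⊇ FOLLOW(S) ⊇ {$}; new: +{$}
  S→b C: FOLLOW(C) ⊇ FOLLOW(S) ⊇ {$}; new: +{$}
  S→c A: FOLLOW(A) ⊇ FOLLOW(S) ⊇ {$}; new: +{$}
  S: {$}  A: {$}  B: {$}  C: {$,b}
iter 2: — fixpoint
  S: {$}  A: {$}  B: {$}  C: {$,b}

FOLLOW(C) = ["$", "b"]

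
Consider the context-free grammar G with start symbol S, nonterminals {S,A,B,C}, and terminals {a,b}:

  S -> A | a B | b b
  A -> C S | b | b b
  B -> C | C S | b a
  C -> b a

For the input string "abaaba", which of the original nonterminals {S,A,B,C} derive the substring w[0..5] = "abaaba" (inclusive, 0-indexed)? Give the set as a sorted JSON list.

Convert to CNF:
  S -> C S | T0 T0 | T1 B | b
  A -> C S | T0 T0 | b
  B -> C S | T0 T1
  C -> T0 T1
  T0 -> b
  T1 -> a

CYK fill (cells [i..j] with 0 ≤ i ≤ j ≤ 5 only):
  cell(0,0) a: {T1}  orig:{}
  cell(1,1) b: {A,S,T0}  orig:{A,S}
  cell(2,2) a: {T1}  orig:{}
  cell(3,3) a: {T1}  orig:{}
  cell(4,4) b: {A,S,T0}  orig:{A,S}
  cell(5,5) a: {T1}  orig:{}
  cell(0,1) ab: ∅
  cell(1,2) ba: {B,C}
  cell(2,3) aa: ∅
  cell(3,4) ab: ∅
  cell(4,5) ba: {B,C}
  cell(0,2) aba: {S}
  cell(1,3) baa: ∅
  cell(2,4) aab: ∅
  cell(3,5) aba: {S}
  cell(0,3) abaa: ∅
  cell(1,4) baab: ∅
  cell(2,5) aaba: ∅
  cell(0,4) abaab: ∅
  cell(1,5) baaba: {A,B,S}
  cell(0,5) abaaba: {S}

Original NTs in T[0,5] deriving "abaaba": ["S"]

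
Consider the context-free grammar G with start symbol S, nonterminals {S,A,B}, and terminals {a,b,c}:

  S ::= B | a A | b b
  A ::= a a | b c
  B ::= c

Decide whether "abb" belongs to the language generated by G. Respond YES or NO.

Convert to CNF:
  S -> T0 A | T1 T1 | c
  A -> T0 T0 | T1 T2
  B -> c
  T0 -> a
  T1 -> b
  T2 -> c

CYK fill:
  [0..0]={T0}  "a"  orig:{}
  [1..1]={T1}  "b"  orig:{}
  [2..2]={T1}  "b"  orig:{}
  [0..1]=∅  "ab"
  [1..2]={S}  "bb"
  [0..2]=∅  "abb"

S ∉ T[0,2] ⇒ NO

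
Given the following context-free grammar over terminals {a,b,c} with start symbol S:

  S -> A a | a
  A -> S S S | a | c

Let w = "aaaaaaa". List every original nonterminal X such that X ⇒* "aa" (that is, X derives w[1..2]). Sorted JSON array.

Convert to CNF:
  S -> A T0 | a
  A -> S X1 | a | c
  T0 -> a
  X1 -> S S

Fill CYK table bottom-up, restricted to cells inside w[1..2]:
  [1..1]={A,S,T0}  "a"  orig:{A,S}
  [2..2]={A,S,T0}  "a"  orig:{A,S}
  [1..2]={S,X1}  "aa"  orig:{S}

Original NTs in T[1,2] deriving "aa": ["S"]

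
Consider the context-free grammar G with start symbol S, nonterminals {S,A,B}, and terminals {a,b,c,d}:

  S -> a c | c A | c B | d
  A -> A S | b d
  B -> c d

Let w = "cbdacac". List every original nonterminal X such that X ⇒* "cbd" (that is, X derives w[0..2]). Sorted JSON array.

Convert to CNF:
  S -> T2 A | T2 B | T3 T2 | d
  A -> A S | T0 T1
  B -> T2 T1
  T0 -> b
  T1 -> d
  T2 -> c
  T3 -> a

CYK fill, restricted to cells inside w[0..2]:
  [0..0]={T2}  "c"  orig:{}
  [1..1]={T0}  "b"  orig:{}
  [2..2]={S,T1}  "d"  orig:{S}
  [0..1]=∅  "cb"
  [1..2]={A}  "bd"
  [0..2]={S}  "cbd"

Original NTs in T[0,2] deriving "cbd": ["S"]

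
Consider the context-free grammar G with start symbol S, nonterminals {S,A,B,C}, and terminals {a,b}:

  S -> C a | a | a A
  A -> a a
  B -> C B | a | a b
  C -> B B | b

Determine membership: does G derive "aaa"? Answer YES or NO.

CNF form of G:
  S -> C T0 | T0 A | a
  A -> T0 T0
  B -> C B | T0 T1 | a
  C -> B B | b
  T0 -> a
  T1 -> b

CYK fill:
  cell(0,0) a: {B,S,T0}  orig:{B,S}
  cell(1,1) a: {B,S,T0}  orig:{B,S}
  cell(2,2) a: {B,S,T0}  orig:{B,S}
  cell(0,1) aa: {A,C}
  cell(1,2) aa: {A,C}
  cell(0,2) aaa: {B,S}

S ∈ T[0,2] ⇒ YES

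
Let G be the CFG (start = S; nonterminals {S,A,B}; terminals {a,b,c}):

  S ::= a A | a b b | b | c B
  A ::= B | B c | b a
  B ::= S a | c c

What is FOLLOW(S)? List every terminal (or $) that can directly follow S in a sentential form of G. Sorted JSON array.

FIRST sets, iterate to fixpoint:
iter 1:
  A via A→b a: +{b}
  B via B→c c: +{c}
  S via S→a A: +{a}
  S via S→b: +{b}
  S via S→c B: +{c}
  S: {a,b,c}  A: {b}  B: {c}
iter 2:
  A via A→B: +{c}
  B via B→S a: +{a,b}
  S: {a,b,c}  A: {b,c}  B: {a,b,c}
iter 3:
  A via A→B: +{a}
  S: {a,b,c}  A: {a,b,c}  B: {a,b,c}
iter 4: — fixpoint
  S: {a,b,c}  A: {a,b,c}  B: {a,b,c}

Compute FOLLOW by fixpoint:
seed FOLLOW(S) with $
round 1:
  A→B c: FOLLOW(B) ⊇ FIRST(c) = {c}; new: +{c}
  B→S a: FOLLOW(S) ⊇ FIRST(a) = {a}; new: +{a}
  S→a A: FOLLOW(A) ⊇ FOLLOW(S) ⊇ {$,a}; new: +{$,a}
  S→c B: FOLLOW(B) ⊇ FOLLOW(S) ⊇ {$,a}; new: +{$,a}
  FOLLOW[S]={$,a}  FOLLOW[A]={$,a}  FOLLOW[B]={$,a,c}
round 2: (stable)
  FOLLOW[S]={$,a}  FOLLOW[A]={$,a}  FOLLOW[B]={$,a,c}

FOLLOW(S) = ["$", "a"]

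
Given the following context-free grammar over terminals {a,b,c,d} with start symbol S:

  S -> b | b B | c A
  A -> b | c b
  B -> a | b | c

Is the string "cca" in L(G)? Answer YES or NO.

Convert to CNF:
  S -> T0 A | T1 B | b
  A -> T0 T1 | b
  B -> a | b | c
  T0 -> c
  T1 -> b

CYK table (by increasing span):
  T[0,0] 'c' = {B,T0}  orig:{B}
  T[1,1] 'c' = {B,T0}  orig:{B}
  T[2,2] 'a' = {B}
  T[0,1] 'cc' = ∅
  T[1,2] 'ca' = ∅
  T[0,2] 'cca' = ∅

S ∉ T[0,2] ⇒ NO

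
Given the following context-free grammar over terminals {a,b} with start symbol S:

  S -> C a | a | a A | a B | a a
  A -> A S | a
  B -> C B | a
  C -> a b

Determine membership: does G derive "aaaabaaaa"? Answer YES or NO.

CNF form of G:
  S -> C T0 | T0 A | T0 B | T0 T0 | a
  A -> A S | a
  B -> C B | a
  C -> T0 T1
  T0 -> a
  T1 -> b

CYK fill:
  T[0,0] 'a' = {A,B,S,T0}  orig:{A,B,S}
  T[1,1] 'a' = {A,B,S,T0}  orig:{A,B,S}
  T[2,2] 'a' = {A,B,S,T0}  orig:{A,B,S}
  T[3,3] 'a' = {A,B,S,T0}  orig:{A,B,S}
  T[4,4] 'b' = {T1}  orig:{}
  T[5,5] 'a' = {A,B,S,T0}  orig:{A,B,S}
  T[6,6] 'a' = {A,B,S,T0}  orig:{A,B,S}
  T[7,7] 'a' = {A,B,S,T0}  orig:{A,B,S}
  T[8,8] 'a' = {A,B,S,T0}  orig:{A,B,S}
  T[0,1] 'aa' = {A,S}
  T[1,2] 'aa' = {A,S}
  T[2,3] 'aa' = {A,S}
  T[3,4] 'ab' = {C}
  T[4,5] 'ba' = ∅
  T[5,6] 'aa' = {A,S}
  T[6,7] 'aa' = {A,S}
  T[7,8] 'aa' = {A,S}
  T[0,2] 'aaa' = {A,S}
  T[1,3] 'aaa' = {A,S}
  T[2,4] 'aab' = ∅
  T[3,5] 'aba' = {B,S}
  T[4,6] 'baa' = ∅
  T[5,7] 'aaa' = {A,S}
  T[6,8] 'aaa' = {A,S}
  T[0,3] 'aaaa' = {A,S}
  T[1,4] 'aaab' = ∅
  T[2,5] 'aaba' = {A,S}
  T[3,6] 'abaa' = ∅
  T[4,7] 'baaa' = ∅
  T[5,8] 'aaaa' = {A,S}
  T[0,4] 'aaaab' = ∅
  T[1,5] 'aaaba' = {A,S}
  T[2,6] 'aabaa' = {A}
  T[3,7] 'abaaa' = ∅
  T[4,8] 'baaaa' = ∅
  T[0,5] 'aaaaba' = {A,S}
  T[1,6] 'aaabaa' = {A,S}
  T[2,7] 'aabaaa' = {A}
  T[3,8] 'abaaaa' = ∅
  T[0,6] 'aaaabaa' = {A,S}
  T[1,7] 'aaabaaa' = {A,S}
  T[2,8] 'aabaaaa' = {A}
  T[0,7] 'aaaabaaa' = {A,S}
  T[1,8] 'aaabaaaa' = {A,S}
  T[0,8] 'aaaabaaaa' = {A,S}

S ∈ T[0,8] ⇒ YES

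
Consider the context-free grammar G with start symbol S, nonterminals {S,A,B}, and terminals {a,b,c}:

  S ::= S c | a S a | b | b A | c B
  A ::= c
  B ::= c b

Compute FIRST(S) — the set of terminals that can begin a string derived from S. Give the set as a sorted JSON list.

FIRST iteration:
[1]
  A via A→c: +{c}
  B via B→c b: +{c}
  S via S→a S a: +{a}
  S via S→b: +{b}
  S via S→c B: +{c}
  FIRST[S]={a,b,c}  FIRST[A]={c}  FIRST[B]={c}
[2] — fixpoint
  FIRST[S]={a,b,c}  FIRST[A]={c}  FIRST[B]={c}

FIRST(S) = ["a", "b", "c"]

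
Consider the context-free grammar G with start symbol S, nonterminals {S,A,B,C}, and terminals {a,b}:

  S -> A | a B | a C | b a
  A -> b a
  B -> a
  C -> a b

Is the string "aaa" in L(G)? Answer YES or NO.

Convert to CNF:
  S -> T0 T1 | T1 B | T1 C
  A -> T0 T1
  B -> a
  C -> T1 T0
  T0 -> b
  T1 -> a

CYK table (by increasing span):
  [0..0]={B,T1}  "a"  orig:{B}
  [1..1]={B,T1}  "a"  orig:{B}
  [2..2]={B,T1}  "a"  orig:{B}
  [0..1]={S}  "aa"
  [1..2]={S}  "aa"
  [0..2]=∅  "aaa"

S ∉ T[0,2] ⇒ NO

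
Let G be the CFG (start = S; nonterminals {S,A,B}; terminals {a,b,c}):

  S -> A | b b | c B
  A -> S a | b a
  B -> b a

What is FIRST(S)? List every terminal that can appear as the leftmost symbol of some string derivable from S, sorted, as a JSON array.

FIRST iteration:
pass 1:
  A via A→b a: +{b}
  B via B→b a: +{b}
  S via S→A: +{b}
  S via S→c B: +{c}
  S: {b,c}  A: {b}  B: {b}
pass 2:
  A via A→S a: +{c}
  S: {b,c}  A: {b,c}  B: {b}
pass 3: done
  S: {b,c}  A: {b,c}  B: {b}

FIRST(S) = ["b", "c"]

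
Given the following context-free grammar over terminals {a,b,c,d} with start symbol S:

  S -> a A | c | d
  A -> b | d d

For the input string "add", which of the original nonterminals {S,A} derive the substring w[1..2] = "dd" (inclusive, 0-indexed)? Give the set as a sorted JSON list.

CNF form of G:
  S -> T1 A | c | d
  A -> T0 T0 | b
  T0 -> d
  T1 -> a

Fill CYK table bottom-up (cells [i..j] with 1 ≤ i ≤ j ≤ 2 only):
  [1..1]={S,T0}  "d"  orig:{S}
  [2..2]={S,T0}  "d"  orig:{S}
  [1..2]={A}  "dd"

Original NTs in T[1,2] deriving "dd": ["A"]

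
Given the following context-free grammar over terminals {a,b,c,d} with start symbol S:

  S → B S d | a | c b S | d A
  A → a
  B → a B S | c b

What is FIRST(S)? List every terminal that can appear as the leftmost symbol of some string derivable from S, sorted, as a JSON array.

FIRST sets, iterate to fixpoint:
[1]
  A via A→a: +{a}
  B via B→a B S: +{a}
  B via B→c b: +{c}
  S via S→B S d: +{a,c}
  S via S→d A: +{d}
  FIRST[S]={a,c,d}  FIRST[A]={a}  FIRST[B]={a,c}
[2] — fixpoint
  FIRST[S]={a,c,d}  FIRST[A]={a}  FIRST[B]={a,c}

FIRST(S) = ["a", "c", "d"]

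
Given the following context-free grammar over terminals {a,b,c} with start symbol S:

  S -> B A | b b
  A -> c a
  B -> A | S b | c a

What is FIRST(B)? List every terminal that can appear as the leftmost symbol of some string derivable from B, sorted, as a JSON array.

FIRST iteration:
[1]
  A via A→c a: +{c}
  B via B→A: +{c}
  S via S→B A: +{c}
  S via S→b b: +{b}
  S: {b,c}  A: {c}  B: {c}
[2]
  B via B→S b: +{b}
  S: {b,c}  A: {c}  B: {b,c}
[3] (stable)
  S: {b,c}  A: {c}  B: {b,c}

FIRST(B) = ["b", "c"]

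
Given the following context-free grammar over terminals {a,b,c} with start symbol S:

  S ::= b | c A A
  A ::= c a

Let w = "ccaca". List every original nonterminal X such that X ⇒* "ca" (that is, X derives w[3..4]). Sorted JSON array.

CNF form of G:
  S -> T0 X2 | b
  A -> T0 T1
  T0 -> c
  T1 -> a
  X2 -> A A

Fill CYK table bottom-up (cells [i..j] with 3 ≤ i ≤ j ≤ 4 only):
  [3..3]={T0}  "c"  orig:{}
  [4..4]={T1}  "a"  orig:{}
  [3..4]={A}  "ca"

Original NTs in T[3,4] deriving "ca": ["A"]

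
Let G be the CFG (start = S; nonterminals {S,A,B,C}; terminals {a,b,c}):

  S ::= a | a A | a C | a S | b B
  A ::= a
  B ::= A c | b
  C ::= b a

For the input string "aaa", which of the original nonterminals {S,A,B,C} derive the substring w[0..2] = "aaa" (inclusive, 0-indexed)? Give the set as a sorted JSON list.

CNF form of G:
  S -> T1 B | T2 A | T2 C | T2 S | a
  A -> a
  B -> A T0 | b
  C -> T1 T2
  T0 -> c
  T1 -> b
  T2 -> a

CYK fill — only the sub-triangle for w[0..2]:
  cell(0,0) a: {A,S,T2}  orig:{A,S}
  cell(1,1) a: {A,S,T2}  orig:{A,S}
  cell(2,2) a: {A,S,T2}  orig:{A,S}
  cell(0,1) aa: {S}
  cell(1,2) aa: {S}
  cell(0,2) aaa: {S}

Original NTs in T[0,2] deriving "aaa": ["S"]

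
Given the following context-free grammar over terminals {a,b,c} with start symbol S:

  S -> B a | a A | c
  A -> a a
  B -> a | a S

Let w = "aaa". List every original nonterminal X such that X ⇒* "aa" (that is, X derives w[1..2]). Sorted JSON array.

CNF form of G:
  S -> B T0 | T0 A | c
  A -> T0 T0
  B -> T0 S | a
  T0 -> a

Fill CYK table bottom-up (cells [i..j] with 1 ≤ i ≤ j ≤ 2 only):
  T[1,1] 'a' = {B,T0}  orig:{B}
  T[2,2] 'a' = {B,T0}  orig:{B}
  T[1,2] 'aa' = {A,S}

Original NTs in T[1,2] deriving "aa": ["A", "S"]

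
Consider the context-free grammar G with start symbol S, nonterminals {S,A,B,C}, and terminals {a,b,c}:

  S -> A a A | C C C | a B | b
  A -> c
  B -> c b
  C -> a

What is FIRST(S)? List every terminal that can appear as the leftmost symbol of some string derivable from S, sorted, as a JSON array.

Compute FIRST by fixpoint:
[1]
  A via A→c: +{c}
  B via B→c b: +{c}
  C via C→a: +{a}
  S via S→A a A: +{c}
  S via S→C C C: +{a}
  S via S→b: +{b}
  FIRST(S)={a,b,c}  FIRST(A)={c}  FIRST(B)={c}  FIRST(C)={a}
[2] — fixpoint
  FIRST(S)={a,b,c}  FIRST(A)={c}  FIRST(B)={c}  FIRST(C)={a}

FIRST(S) = ["a", "b", "c"]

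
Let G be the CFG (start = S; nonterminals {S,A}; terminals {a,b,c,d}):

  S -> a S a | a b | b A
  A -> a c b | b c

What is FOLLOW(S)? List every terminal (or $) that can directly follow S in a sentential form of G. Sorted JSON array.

FIRST sets, iterate to fixpoint:
round 1:
  A via A→a c b: +{a}
  A via A→b c: +{b}
  S via S→a S a: +{a}
  S via S→b A: +{b}
  S: {a,b}  A: {a,b}
round 2: done
  S: {a,b}  A: {a,b}

FOLLOW sets:
initialize: $ ∈ FOLLOW(S)
iter 1:
  S→a S a: FOLLOW(S) ⊇ FIRST(a) = {a}; new: +{a}
  S→b A: FOLLOW(A) ⊇ FOLLOW(S) ⊇ {$,a}; new: +{$,a}
  FOLLOW(S)={$,a}  FOLLOW(A)={$,a}
iter 2: done
  FOLLOW(S)={$,a}  FOLLOW(A)={$,a}

FOLLOW(S) = ["$", "a"]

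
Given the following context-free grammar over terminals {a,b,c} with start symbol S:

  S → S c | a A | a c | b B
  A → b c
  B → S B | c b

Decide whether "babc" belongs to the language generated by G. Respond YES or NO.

CNF form of G:
  S -> S T1 | T0 B | T2 A | T2 T1
  A -> T0 T1
  B -> S B | T1 T0
  T0 -> b
  T1 -> c
  T2 -> a

CYK table (by increasing span):
  cell(0,0) b: {T0}  orig:{}
  cell(1,1) a: {T2}  orig:{}
  cell(2,2) b: {T0}  orig:{}
  cell(3,3) c: {T1}  orig:{}
  cell(0,1) ba: ∅
  cell(1,2) ab: ∅
  cell(2,3) bc: {A}
  cell(0,2) bab: ∅
  cell(1,3) abc: {S}
  cell(0,3) babc: ∅

S ∉ T[0,3] ⇒ NO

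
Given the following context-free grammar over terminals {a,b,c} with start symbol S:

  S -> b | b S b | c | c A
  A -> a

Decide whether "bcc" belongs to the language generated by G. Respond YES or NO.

Convert to CNF:
  S -> T0 X2 | T1 A | b | c
  A -> a
  T0 -> b
  T1 -> c
  X2 -> S T0

Fill CYK table bottom-up:
  T[0,0] 'b' = {S,T0}  orig:{S}
  T[1,1] 'c' = {S,T1}  orig:{S}
  T[2,2] 'c' = {S,T1}  orig:{S}
  T[0,1] 'bc' = ∅
  T[1,2] 'cc' = ∅
  T[0,2] 'bcc' = ∅

S ∉ T[0,2] ⇒ NO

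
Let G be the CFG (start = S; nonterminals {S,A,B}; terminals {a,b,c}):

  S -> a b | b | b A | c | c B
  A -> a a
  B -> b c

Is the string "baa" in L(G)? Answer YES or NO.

CNF form of G:
  S -> T0 T1 | T1 A | T2 B | b | c
  A -> T0 T0
  B -> T1 T2
  T0 -> a
  T1 -> b
  T2 -> c

CYK fill:
  [0..0]={S,T1}  "b"  orig:{S}
  [1..1]={T0}  "a"  orig:{}
  [2..2]={T0}  "a"  orig:{}
  [0..1]=∅  "ba"
  [1..2]={A}  "aa"
  [0..2]={S}  "baa"

S ∈ T[0,2] ⇒ YES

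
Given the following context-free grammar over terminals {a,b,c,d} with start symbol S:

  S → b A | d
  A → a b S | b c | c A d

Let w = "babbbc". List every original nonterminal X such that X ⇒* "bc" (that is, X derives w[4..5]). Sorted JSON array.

CNF form of G:
  S -> T1 A | d
  A -> T0 X4 | T1 T2 | T2 X5
  T0 -> a
  T1 -> b
  T2 -> c
  T3 -> d
  X4 -> T1 S
  X5 -> A T3

CYK fill — only the sub-triangle for w[4..5]:
  T[4,4] 'b' = {T1}  orig:{}
  T[5,5] 'c' = {T2}  orig:{}
  T[4,5] 'bc' = {A}

Original NTs in T[4,5] deriving "bc": ["A"]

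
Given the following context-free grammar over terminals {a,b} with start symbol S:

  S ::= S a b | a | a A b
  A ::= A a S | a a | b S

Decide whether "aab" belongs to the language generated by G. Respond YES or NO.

Convert to CNF:
  S -> S X3 | T0 X4 | a
  A -> A X2 | T0 T0 | T1 S
  T0 -> a
  T1 -> b
  X2 -> T0 S
  X3 -> T0 T1
  X4 -> A T1

CYK fill:
  [0..0]={S,T0}  "a"  orig:{S}
  [1..1]={S,T0}  "a"  orig:{S}
  [2..2]={T1}  "b"  orig:{}
  [0..1]={A,X2}  "aa"  orig:{A}
  [1..2]={X3}  "ab"  orig:{}
  [0..2]={S,X4}  "aab"  orig:{S}

S ∈ T[0,2] ⇒ YES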